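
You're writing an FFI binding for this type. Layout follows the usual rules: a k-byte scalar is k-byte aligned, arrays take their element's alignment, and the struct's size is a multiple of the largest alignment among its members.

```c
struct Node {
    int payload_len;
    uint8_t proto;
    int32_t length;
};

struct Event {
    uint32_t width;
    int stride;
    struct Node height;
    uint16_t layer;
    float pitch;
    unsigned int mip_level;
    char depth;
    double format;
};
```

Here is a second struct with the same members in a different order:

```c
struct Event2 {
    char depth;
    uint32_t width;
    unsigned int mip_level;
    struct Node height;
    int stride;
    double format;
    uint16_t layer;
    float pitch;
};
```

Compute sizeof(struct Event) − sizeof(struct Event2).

Node: 0..4  payload_len  (4B, 4-aligned); 4..5  proto  (1B, 1-aligned); 5..8  -- padding (3B); 8..12  length  (4B, 4-aligned); sizeof = 12, alignof = 4
0..4  width  (4B, 4-aligned)
4..8  stride  (4B, 4-aligned)
8..20  height  (12B, 4-aligned)
20..22  layer  (2B, 2-aligned)
22..24  -- padding (2B)
24..28  pitch  (4B, 4-aligned)
28..32  mip_level  (4B, 4-aligned)
32..33  depth  (1B, 1-aligned)
33..40  -- padding (7B)
40..48  format  (8B, 8-aligned)
sizeof = 48, alignof = 8
— Event2 —
0..1  depth  (1B, 1-aligned)
1..4  -- padding (3B)
4..8  width  (4B, 4-aligned)
8..12  mip_level  (4B, 4-aligned)
12..24  height  (12B, 4-aligned)
24..28  stride  (4B, 4-aligned)
28..32  -- padding (4B)
32..40  format  (8B, 8-aligned)
40..42  layer  (2B, 2-aligned)
42..44  -- padding (2B)
44..48  pitch  (4B, 4-aligned)
sizeof = 48, alignof = 8
48 − 48 = 0

0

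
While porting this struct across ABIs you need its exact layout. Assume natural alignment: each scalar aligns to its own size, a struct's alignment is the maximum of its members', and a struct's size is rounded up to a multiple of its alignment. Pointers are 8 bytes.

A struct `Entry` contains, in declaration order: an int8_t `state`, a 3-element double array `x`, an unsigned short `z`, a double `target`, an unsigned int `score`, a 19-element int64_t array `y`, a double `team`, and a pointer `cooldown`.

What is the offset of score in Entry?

@0: state [1B, align 1] → 1
+7 pad (align 8)
@8: x [24B, align 8] → 32
@32: z [2B, align 2] → 34
+6 pad (align 8)
@40: target [8B, align 8] → 48
@48: score [4B, align 4] → 52

48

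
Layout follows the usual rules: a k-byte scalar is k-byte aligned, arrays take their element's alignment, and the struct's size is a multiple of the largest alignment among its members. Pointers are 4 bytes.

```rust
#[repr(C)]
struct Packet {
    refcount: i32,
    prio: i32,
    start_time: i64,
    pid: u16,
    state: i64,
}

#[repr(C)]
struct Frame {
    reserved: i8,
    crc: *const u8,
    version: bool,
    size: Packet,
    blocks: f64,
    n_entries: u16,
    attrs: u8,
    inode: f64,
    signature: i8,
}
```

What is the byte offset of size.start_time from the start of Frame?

Packet: @0: refcount [4B, align 4] → 4; @4: prio [4B, align 4] → 8; @8: start_time [8B, align 8] → 16; @16: pid [2B, align 2] → 18; +6 pad (align 8); @24: state [8B, align 8] → 32; size 32, align 8
@0: reserved [1B, align 1] → 1
+3 pad (align 4)
@4: crc [4B, align 4] → 8
@8: version [1B, align 1] → 9
+7 pad (align 8)
@16: size [32B, align 8] → 48
within Packet: start_time at 8
16 + 8 = 24

24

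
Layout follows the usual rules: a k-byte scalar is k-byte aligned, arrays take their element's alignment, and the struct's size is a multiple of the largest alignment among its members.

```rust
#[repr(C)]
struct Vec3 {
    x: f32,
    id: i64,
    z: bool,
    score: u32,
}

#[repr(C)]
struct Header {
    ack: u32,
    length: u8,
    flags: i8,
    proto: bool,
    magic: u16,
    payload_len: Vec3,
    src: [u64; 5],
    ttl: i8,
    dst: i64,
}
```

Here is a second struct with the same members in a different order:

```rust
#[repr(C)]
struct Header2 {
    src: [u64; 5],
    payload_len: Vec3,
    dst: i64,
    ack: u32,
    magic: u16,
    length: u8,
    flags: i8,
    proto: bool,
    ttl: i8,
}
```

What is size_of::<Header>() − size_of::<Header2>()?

8

Vec3: 0..4  x  (4B, 4-aligned); 4..8  -- padding (4B); 8..16  id  (8B, 8-aligned); 16..17  z  (1B, 1-aligned); 17..20  -- padding (3B); 20..24  score  (4B, 4-aligned); sizeof = 24, alignof = 8
0..4  ack  (4B, 4-aligned)
4..5  length  (1B, 1-aligned)
5..6  flags  (1B, 1-aligned)
6..7  proto  (1B, 1-aligned)
7..8  -- padding (1B)
8..10  magic  (2B, 2-aligned)
10..16  -- padding (6B)
16..40  payload_len  (24B, 8-aligned)
40..80  src  (40B, 8-aligned)
80..81  ttl  (1B, 1-aligned)
81..88  -- padding (7B)
88..96  dst  (8B, 8-aligned)
sizeof = 96, alignof = 8
— Header2 —
0..40  src  (40B, 8-aligned)
40..64  payload_len  (24B, 8-aligned)
64..72  dst  (8B, 8-aligned)
72..76  ack  (4B, 4-aligned)
76..78  magic  (2B, 2-aligned)
78..79  length  (1B, 1-aligned)
79..80  flags  (1B, 1-aligned)
80..81  proto  (1B, 1-aligned)
81..82  ttl  (1B, 1-aligned)
82..88  -- tail padding (6B)
sizeof = 88, alignof = 8
96 − 88 = 8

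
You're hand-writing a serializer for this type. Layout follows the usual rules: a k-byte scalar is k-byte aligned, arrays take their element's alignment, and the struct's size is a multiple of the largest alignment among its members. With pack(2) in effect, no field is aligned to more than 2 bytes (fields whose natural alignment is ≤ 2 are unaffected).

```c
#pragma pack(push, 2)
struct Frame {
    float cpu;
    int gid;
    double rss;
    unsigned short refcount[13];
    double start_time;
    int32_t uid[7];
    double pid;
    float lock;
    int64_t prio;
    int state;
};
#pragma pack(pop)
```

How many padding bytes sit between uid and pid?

0..4  cpu  (4B, 2-aligned)
4..8  gid  (4B, 2-aligned)
8..16  rss  (8B, 2-aligned)
16..42  refcount  (26B, 2-aligned)
42..50  start_time  (8B, 2-aligned)
50..78  uid  (28B, 2-aligned)
78..86  pid  (8B, 2-aligned)

0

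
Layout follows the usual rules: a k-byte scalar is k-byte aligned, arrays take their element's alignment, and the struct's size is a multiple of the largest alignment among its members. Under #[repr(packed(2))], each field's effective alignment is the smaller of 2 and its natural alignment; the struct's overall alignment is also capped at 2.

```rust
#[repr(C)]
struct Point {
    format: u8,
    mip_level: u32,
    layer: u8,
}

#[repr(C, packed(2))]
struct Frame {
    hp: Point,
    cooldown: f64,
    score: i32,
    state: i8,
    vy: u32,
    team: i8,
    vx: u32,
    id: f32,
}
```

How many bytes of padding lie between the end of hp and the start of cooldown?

Point: format at 0 (size 1, align 1) → ends 1; pad 3 to align 4 for mip_level; mip_level at 4 (size 4, align 4) → ends 8; layer at 8 (size 1, align 1) → ends 9; tail pad 3 to reach multiple of 4; total 12 bytes, alignment 4
hp at 0 (size 12, align 2) → ends 12
cooldown at 12 (size 8, align 2) → ends 20

0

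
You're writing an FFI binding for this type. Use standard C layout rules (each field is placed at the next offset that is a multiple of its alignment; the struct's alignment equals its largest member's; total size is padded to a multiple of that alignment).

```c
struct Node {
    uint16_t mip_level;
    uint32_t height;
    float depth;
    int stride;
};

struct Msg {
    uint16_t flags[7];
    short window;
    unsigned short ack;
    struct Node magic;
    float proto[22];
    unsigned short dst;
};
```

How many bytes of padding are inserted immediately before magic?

Node: 0..2  mip_level  (2B, 2-aligned); 2..4  -- padding (2B); 4..8  height  (4B, 4-aligned); 8..12  depth  (4B, 4-aligned); 12..16  stride  (4B, 4-aligned); sizeof = 16, alignof = 4
0..14  flags  (14B, 2-aligned)
14..16  window  (2B, 2-aligned)
16..18  ack  (2B, 2-aligned)
18..20  -- padding (2B)
20..36  magic  (16B, 4-aligned)

2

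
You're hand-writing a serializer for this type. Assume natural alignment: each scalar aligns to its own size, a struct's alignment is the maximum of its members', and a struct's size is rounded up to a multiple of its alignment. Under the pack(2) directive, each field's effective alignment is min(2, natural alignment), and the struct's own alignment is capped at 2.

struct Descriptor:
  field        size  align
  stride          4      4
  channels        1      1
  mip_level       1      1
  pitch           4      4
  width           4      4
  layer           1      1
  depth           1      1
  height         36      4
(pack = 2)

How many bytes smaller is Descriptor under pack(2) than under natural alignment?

4

natural layout:
  0..4  stride  (4B, 4-aligned)
  4..5  channels  (1B, 1-aligned)
  5..6  mip_level  (1B, 1-aligned)
  6..8  -- padding (2B)
  8..12  pitch  (4B, 4-aligned)
  12..16  width  (4B, 4-aligned)
  16..17  layer  (1B, 1-aligned)
  17..18  depth  (1B, 1-aligned)
  18..20  -- padding (2B)
  20..56  height  (36B, 4-aligned)
  sizeof = 56, alignof = 4
packed(2) layout:
  0..4  stride  (4B, 2-aligned)
  4..5  channels  (1B, 1-aligned)
  5..6  mip_level  (1B, 1-aligned)
  6..10  pitch  (4B, 2-aligned)
  10..14  width  (4B, 2-aligned)
  14..15  layer  (1B, 1-aligned)
  15..16  depth  (1B, 1-aligned)
  16..52  height  (36B, 2-aligned)
  sizeof = 52, alignof = 2
56 − 52 = 4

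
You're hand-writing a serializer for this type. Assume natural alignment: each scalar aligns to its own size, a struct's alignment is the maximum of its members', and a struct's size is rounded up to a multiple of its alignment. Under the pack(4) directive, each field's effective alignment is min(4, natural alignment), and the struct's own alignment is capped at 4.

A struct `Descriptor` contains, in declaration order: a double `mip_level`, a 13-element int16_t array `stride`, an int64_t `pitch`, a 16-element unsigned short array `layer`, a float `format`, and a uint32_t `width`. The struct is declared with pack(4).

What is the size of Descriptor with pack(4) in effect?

@0: mip_level [8B, align 4] → 8
@8: stride [26B, align 2] → 34
+2 pad (align 4)
@36: pitch [8B, align 4] → 44
@44: layer [32B, align 2] → 76
@76: format [4B, align 4] → 80
@80: width [4B, align 4] → 84
size 84, align 4

84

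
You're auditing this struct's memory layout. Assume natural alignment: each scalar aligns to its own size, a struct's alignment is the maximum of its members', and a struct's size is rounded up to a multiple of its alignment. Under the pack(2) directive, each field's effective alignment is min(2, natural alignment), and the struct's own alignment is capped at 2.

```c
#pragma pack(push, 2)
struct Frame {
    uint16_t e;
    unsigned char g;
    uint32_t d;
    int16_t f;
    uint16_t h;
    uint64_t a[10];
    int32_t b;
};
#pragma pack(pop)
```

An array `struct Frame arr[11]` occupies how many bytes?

1056

@0: e [2B, align 2] → 2
@2: g [1B, align 1] → 3
+1 pad (align 2)
@4: d [4B, align 2] → 8
@8: f [2B, align 2] → 10
@10: h [2B, align 2] → 12
@12: a [80B, align 2] → 92
@92: b [4B, align 2] → 96
size 96, align 2
array of 11: 11 × 96 = 1056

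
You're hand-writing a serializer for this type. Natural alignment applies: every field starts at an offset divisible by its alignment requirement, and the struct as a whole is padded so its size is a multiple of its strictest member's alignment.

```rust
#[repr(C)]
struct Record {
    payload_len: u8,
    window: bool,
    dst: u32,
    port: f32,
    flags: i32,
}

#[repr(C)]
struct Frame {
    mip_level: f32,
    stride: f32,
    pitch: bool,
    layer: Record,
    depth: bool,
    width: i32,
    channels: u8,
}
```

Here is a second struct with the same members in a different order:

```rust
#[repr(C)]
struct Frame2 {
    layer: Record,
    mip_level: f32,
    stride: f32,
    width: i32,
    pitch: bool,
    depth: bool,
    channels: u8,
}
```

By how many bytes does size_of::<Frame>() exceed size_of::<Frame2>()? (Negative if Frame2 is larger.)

8

Record: @0: payload_len [1B, align 1] → 1; @1: window [1B, align 1] → 2; +2 pad (align 4); @4: dst [4B, align 4] → 8; @8: port [4B, align 4] → 12; @12: flags [4B, align 4] → 16; size 16, align 4
@0: mip_level [4B, align 4] → 4
@4: stride [4B, align 4] → 8
@8: pitch [1B, align 1] → 9
+3 pad (align 4)
@12: layer [16B, align 4] → 28
@28: depth [1B, align 1] → 29
+3 pad (align 4)
@32: width [4B, align 4] → 36
@36: channels [1B, align 1] → 37
+3 tail pad (align 4)
size 40, align 4
— Frame2 —
@0: layer [16B, align 4] → 16
@16: mip_level [4B, align 4] → 20
@20: stride [4B, align 4] → 24
@24: width [4B, align 4] → 28
@28: pitch [1B, align 1] → 29
@29: depth [1B, align 1] → 30
@30: channels [1B, align 1] → 31
+1 tail pad (align 4)
size 32, align 4
40 − 32 = 8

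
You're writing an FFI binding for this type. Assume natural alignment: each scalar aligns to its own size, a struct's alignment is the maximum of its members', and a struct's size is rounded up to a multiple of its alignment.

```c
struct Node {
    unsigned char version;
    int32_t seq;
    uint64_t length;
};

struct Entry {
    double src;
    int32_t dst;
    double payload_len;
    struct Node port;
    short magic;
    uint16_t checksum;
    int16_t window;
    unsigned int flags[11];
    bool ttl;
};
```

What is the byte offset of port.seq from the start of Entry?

28

Node: version at 0 (size 1, align 1) → ends 1; pad 3 to align 4 for seq; seq at 4 (size 4, align 4) → ends 8; length at 8 (size 8, align 8) → ends 16; total 16 bytes, alignment 8
src at 0 (size 8, align 8) → ends 8
dst at 8 (size 4, align 4) → ends 12
pad 4 to align 8 for payload_len
payload_len at 16 (size 8, align 8) → ends 24
port at 24 (size 16, align 8) → ends 40
within Node: seq at 4
24 + 4 = 28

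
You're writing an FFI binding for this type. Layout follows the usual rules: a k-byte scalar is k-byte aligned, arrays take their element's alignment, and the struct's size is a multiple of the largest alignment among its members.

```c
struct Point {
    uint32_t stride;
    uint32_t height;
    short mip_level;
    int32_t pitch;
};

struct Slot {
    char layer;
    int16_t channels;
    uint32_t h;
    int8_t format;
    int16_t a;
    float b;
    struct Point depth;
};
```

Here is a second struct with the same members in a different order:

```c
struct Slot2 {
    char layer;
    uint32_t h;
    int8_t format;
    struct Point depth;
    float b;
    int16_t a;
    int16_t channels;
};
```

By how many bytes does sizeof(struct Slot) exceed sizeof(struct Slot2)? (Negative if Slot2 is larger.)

Point: stride at 0 (size 4, align 4) → ends 4; height at 4 (size 4, align 4) → ends 8; mip_level at 8 (size 2, align 2) → ends 10; pad 2 to align 4 for pitch; pitch at 12 (size 4, align 4) → ends 16; total 16 bytes, alignment 4
layer at 0 (size 1, align 1) → ends 1
pad 1 to align 2 for channels
channels at 2 (size 2, align 2) → ends 4
h at 4 (size 4, align 4) → ends 8
format at 8 (size 1, align 1) → ends 9
pad 1 to align 2 for a
a at 10 (size 2, align 2) → ends 12
b at 12 (size 4, align 4) → ends 16
depth at 16 (size 16, align 4) → ends 32
total 32 bytes, alignment 4
— Slot2 —
layer at 0 (size 1, align 1) → ends 1
pad 3 to align 4 for h
h at 4 (size 4, align 4) → ends 8
format at 8 (size 1, align 1) → ends 9
pad 3 to align 4 for depth
depth at 12 (size 16, align 4) → ends 28
b at 28 (size 4, align 4) → ends 32
a at 32 (size 2, align 2) → ends 34
channels at 34 (size 2, align 2) → ends 36
total 36 bytes, alignment 4
32 − 36 = -4

-4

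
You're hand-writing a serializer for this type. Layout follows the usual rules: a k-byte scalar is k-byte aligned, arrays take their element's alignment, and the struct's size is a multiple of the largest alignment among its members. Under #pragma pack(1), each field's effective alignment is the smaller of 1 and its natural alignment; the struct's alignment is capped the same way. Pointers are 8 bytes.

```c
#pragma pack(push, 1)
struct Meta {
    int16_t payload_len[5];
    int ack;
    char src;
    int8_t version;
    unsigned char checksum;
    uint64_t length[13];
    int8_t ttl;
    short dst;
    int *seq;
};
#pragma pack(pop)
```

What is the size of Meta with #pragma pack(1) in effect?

payload_len at 0 (size 10, align 1) → ends 10
ack at 10 (size 4, align 1) → ends 14
src at 14 (size 1, align 1) → ends 15
version at 15 (size 1, align 1) → ends 16
checksum at 16 (size 1, align 1) → ends 17
length at 17 (size 104, align 1) → ends 121
ttl at 121 (size 1, align 1) → ends 122
dst at 122 (size 2, align 1) → ends 124
seq at 124 (size 8, align 1) → ends 132
total 132 bytes, alignment 1

132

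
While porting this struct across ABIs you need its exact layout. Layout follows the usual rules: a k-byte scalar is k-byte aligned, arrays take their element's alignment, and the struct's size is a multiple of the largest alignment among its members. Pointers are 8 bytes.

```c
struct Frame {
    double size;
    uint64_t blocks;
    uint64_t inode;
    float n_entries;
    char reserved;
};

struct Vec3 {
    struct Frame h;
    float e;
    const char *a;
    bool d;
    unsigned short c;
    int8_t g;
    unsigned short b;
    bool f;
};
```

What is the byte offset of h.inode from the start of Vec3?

Frame: size at 0 (size 8, align 8) → ends 8; blocks at 8 (size 8, align 8) → ends 16; inode at 16 (size 8, align 8) → ends 24; n_entries at 24 (size 4, align 4) → ends 28; reserved at 28 (size 1, align 1) → ends 29; tail pad 3 to reach multiple of 8; total 32 bytes, alignment 8
h at 0 (size 32, align 8) → ends 32
within Frame: inode at 16
0 + 16 = 16

16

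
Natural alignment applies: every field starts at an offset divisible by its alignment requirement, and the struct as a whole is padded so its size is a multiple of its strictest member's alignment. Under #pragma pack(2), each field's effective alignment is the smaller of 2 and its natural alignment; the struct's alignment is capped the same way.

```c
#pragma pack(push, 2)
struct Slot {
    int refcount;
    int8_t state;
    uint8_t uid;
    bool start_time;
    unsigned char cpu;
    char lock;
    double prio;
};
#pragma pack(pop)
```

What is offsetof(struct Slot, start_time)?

refcount at 0 (size 4, align 2) → ends 4
state at 4 (size 1, align 1) → ends 5
uid at 5 (size 1, align 1) → ends 6
start_time at 6 (size 1, align 1) → ends 7

6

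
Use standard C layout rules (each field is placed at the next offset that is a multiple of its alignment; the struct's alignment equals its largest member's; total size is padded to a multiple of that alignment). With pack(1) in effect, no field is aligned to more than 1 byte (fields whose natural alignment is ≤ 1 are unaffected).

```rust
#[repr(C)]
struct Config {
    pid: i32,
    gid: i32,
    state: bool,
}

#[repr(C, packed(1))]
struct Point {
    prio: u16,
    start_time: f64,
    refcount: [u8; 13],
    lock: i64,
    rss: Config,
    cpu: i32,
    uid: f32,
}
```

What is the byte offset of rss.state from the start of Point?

Config: @0: pid [4B, align 4] → 4; @4: gid [4B, align 4] → 8; @8: state [1B, align 1] → 9; +3 tail pad (align 4); size 12, align 4
@0: prio [2B, align 1] → 2
@2: start_time [8B, align 1] → 10
@10: refcount [13B, align 1] → 23
@23: lock [8B, align 1] → 31
@31: rss [12B, align 1] → 43
within Config: state at 8
31 + 8 = 39

39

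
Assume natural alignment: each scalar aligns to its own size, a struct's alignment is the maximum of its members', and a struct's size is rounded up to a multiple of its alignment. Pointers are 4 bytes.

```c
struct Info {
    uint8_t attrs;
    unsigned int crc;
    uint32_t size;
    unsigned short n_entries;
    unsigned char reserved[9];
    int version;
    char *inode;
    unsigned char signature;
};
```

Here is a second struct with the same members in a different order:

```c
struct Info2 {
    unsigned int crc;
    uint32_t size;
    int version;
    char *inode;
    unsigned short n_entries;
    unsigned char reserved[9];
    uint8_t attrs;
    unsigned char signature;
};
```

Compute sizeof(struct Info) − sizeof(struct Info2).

0..1  attrs  (1B, 1-aligned)
1..4  -- padding (3B)
4..8  crc  (4B, 4-aligned)
8..12  size  (4B, 4-aligned)
12..14  n_entries  (2B, 2-aligned)
14..23  reserved  (9B, 1-aligned)
23..24  -- padding (1B)
24..28  version  (4B, 4-aligned)
28..32  inode  (4B, 4-aligned)
32..33  signature  (1B, 1-aligned)
33..36  -- tail padding (3B)
sizeof = 36, alignof = 4
— Info2 —
0..4  crc  (4B, 4-aligned)
4..8  size  (4B, 4-aligned)
8..12  version  (4B, 4-aligned)
12..16  inode  (4B, 4-aligned)
16..18  n_entries  (2B, 2-aligned)
18..27  reserved  (9B, 1-aligned)
27..28  attrs  (1B, 1-aligned)
28..29  signature  (1B, 1-aligned)
29..32  -- tail padding (3B)
sizeof = 32, alignof = 4
36 − 32 = 4

4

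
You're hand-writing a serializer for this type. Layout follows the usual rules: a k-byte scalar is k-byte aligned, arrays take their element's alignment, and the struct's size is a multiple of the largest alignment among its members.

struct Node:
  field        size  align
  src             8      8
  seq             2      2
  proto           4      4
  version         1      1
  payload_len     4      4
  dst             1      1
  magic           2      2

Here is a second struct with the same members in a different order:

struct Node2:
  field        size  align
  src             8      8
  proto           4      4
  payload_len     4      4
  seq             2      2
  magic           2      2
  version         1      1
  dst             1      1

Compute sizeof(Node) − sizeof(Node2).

src at 0 (size 8, align 8) → ends 8
seq at 8 (size 2, align 2) → ends 10
pad 2 to align 4 for proto
proto at 12 (size 4, align 4) → ends 16
version at 16 (size 1, align 1) → ends 17
pad 3 to align 4 for payload_len
payload_len at 20 (size 4, align 4) → ends 24
dst at 24 (size 1, align 1) → ends 25
pad 1 to align 2 for magic
magic at 26 (size 2, align 2) → ends 28
tail pad 4 to reach multiple of 8
total 32 bytes, alignment 8
— Node2 —
src at 0 (size 8, align 8) → ends 8
proto at 8 (size 4, align 4) → ends 12
payload_len at 12 (size 4, align 4) → ends 16
seq at 16 (size 2, align 2) → ends 18
magic at 18 (size 2, align 2) → ends 20
version at 20 (size 1, align 1) → ends 21
dst at 21 (size 1, align 1) → ends 22
tail pad 2 to reach multiple of 8
total 24 bytes, alignment 8
32 − 24 = 8

8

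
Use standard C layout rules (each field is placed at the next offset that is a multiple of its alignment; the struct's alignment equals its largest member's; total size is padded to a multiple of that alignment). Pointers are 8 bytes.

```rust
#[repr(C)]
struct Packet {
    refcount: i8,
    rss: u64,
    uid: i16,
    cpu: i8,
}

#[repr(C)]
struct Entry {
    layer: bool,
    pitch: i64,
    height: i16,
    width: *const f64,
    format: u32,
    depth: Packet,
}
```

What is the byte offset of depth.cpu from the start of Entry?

Packet: @0: refcount [1B, align 1] → 1; +7 pad (align 8); @8: rss [8B, align 8] → 16; @16: uid [2B, align 2] → 18; @18: cpu [1B, align 1] → 19; +5 tail pad (align 8); size 24, align 8
@0: layer [1B, align 1] → 1
+7 pad (align 8)
@8: pitch [8B, align 8] → 16
@16: height [2B, align 2] → 18
+6 pad (align 8)
@24: width [8B, align 8] → 32
@32: format [4B, align 4] → 36
+4 pad (align 8)
@40: depth [24B, align 8] → 64
within Packet: cpu at 18
40 + 18 = 58

58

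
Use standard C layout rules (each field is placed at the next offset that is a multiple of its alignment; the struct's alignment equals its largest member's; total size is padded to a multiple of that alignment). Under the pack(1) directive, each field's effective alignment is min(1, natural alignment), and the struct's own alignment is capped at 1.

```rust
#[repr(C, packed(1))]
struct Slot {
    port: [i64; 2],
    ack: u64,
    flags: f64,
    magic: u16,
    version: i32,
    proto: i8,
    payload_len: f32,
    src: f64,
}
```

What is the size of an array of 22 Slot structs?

port at 0 (size 16, align 1) → ends 16
ack at 16 (size 8, align 1) → ends 24
flags at 24 (size 8, align 1) → ends 32
magic at 32 (size 2, align 1) → ends 34
version at 34 (size 4, align 1) → ends 38
proto at 38 (size 1, align 1) → ends 39
payload_len at 39 (size 4, align 1) → ends 43
src at 43 (size 8, align 1) → ends 51
total 51 bytes, alignment 1
array of 22: 22 × 51 = 1122

1122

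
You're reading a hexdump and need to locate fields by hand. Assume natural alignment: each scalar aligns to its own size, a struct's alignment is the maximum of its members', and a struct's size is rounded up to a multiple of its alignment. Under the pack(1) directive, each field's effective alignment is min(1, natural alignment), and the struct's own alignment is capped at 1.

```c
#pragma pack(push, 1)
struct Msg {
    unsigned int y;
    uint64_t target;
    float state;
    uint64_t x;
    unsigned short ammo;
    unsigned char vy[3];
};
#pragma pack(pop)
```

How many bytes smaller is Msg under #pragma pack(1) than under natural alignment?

natural layout:
  0..4  y  (4B, 4-aligned)
  4..8  -- padding (4B)
  8..16  target  (8B, 8-aligned)
  16..20  state  (4B, 4-aligned)
  20..24  -- padding (4B)
  24..32  x  (8B, 8-aligned)
  32..34  ammo  (2B, 2-aligned)
  34..37  vy  (3B, 1-aligned)
  37..40  -- tail padding (3B)
  sizeof = 40, alignof = 8
packed(1) layout:
  0..4  y  (4B, 1-aligned)
  4..12  target  (8B, 1-aligned)
  12..16  state  (4B, 1-aligned)
  16..24  x  (8B, 1-aligned)
  24..26  ammo  (2B, 1-aligned)
  26..29  vy  (3B, 1-aligned)
  sizeof = 29, alignof = 1
40 − 29 = 11

11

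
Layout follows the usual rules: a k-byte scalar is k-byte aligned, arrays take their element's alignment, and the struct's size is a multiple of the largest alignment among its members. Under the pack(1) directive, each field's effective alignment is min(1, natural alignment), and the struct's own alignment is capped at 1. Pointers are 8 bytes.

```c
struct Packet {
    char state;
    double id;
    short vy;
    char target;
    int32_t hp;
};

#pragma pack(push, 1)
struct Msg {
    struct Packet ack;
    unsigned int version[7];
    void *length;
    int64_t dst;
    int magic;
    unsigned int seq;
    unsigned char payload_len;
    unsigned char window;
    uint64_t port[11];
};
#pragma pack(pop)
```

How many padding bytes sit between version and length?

Packet: 0..1  state  (1B, 1-aligned); 1..8  -- padding (7B); 8..16  id  (8B, 8-aligned); 16..18  vy  (2B, 2-aligned); 18..19  target  (1B, 1-aligned); 19..20  -- padding (1B); 20..24  hp  (4B, 4-aligned); sizeof = 24, alignof = 8
0..24  ack  (24B, 1-aligned)
24..52  version  (28B, 1-aligned)
52..60  length  (8B, 1-aligned)

0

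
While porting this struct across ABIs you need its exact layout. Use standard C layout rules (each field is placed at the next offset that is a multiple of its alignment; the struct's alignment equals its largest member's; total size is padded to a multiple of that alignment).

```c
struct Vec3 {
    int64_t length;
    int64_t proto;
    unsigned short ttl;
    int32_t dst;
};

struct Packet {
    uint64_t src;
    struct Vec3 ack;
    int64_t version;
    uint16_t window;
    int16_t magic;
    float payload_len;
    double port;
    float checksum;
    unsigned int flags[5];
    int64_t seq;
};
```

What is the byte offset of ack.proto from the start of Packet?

Vec3: @0: length [8B, align 8] → 8; @8: proto [8B, align 8] → 16; @16: ttl [2B, align 2] → 18; +2 pad (align 4); @20: dst [4B, align 4] → 24; size 24, align 8
@0: src [8B, align 8] → 8
@8: ack [24B, align 8] → 32
within Vec3: proto at 8
8 + 8 = 16

16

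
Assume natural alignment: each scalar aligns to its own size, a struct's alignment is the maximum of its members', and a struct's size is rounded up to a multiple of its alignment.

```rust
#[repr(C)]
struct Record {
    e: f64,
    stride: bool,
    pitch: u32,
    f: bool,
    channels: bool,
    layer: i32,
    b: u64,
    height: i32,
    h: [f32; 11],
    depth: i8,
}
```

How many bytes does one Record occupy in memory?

88 bytes

0..8  e  (8B, 8-aligned)
8..9  stride  (1B, 1-aligned)
9..12  -- padding (3B)
12..16  pitch  (4B, 4-aligned)
16..17  f  (1B, 1-aligned)
17..18  channels  (1B, 1-aligned)
18..20  -- padding (2B)
20..24  layer  (4B, 4-aligned)
24..32  b  (8B, 8-aligned)
32..36  height  (4B, 4-aligned)
36..80  h  (44B, 4-aligned)
80..81  depth  (1B, 1-aligned)
81..88  -- tail padding (7B)
sizeof = 88, alignof = 8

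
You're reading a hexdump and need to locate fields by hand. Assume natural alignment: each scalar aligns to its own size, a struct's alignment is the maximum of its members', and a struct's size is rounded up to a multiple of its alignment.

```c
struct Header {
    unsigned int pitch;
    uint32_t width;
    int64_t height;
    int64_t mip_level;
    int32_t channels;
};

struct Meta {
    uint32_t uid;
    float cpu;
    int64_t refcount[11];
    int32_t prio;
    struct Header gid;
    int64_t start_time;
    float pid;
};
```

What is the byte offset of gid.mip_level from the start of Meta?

Header: 0..4  pitch  (4B, 4-aligned); 4..8  width  (4B, 4-aligned); 8..16  height  (8B, 8-aligned); 16..24  mip_level  (8B, 8-aligned); 24..28  channels  (4B, 4-aligned); 28..32  -- tail padding (4B); sizeof = 32, alignof = 8
0..4  uid  (4B, 4-aligned)
4..8  cpu  (4B, 4-aligned)
8..96  refcount  (88B, 8-aligned)
96..100  prio  (4B, 4-aligned)
100..104  -- padding (4B)
104..136  gid  (32B, 8-aligned)
within Header: mip_level at 16
104 + 16 = 120

120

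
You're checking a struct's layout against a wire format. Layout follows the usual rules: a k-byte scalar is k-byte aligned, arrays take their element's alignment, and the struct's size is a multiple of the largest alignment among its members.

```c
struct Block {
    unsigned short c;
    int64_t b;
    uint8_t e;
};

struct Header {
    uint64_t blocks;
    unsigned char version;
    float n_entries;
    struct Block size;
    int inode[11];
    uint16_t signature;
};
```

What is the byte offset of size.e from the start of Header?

32

Block: @0: c [2B, align 2] → 2; +6 pad (align 8); @8: b [8B, align 8] → 16; @16: e [1B, align 1] → 17; +7 tail pad (align 8); size 24, align 8
@0: blocks [8B, align 8] → 8
@8: version [1B, align 1] → 9
+3 pad (align 4)
@12: n_entries [4B, align 4] → 16
@16: size [24B, align 8] → 40
within Block: e at 16
16 + 16 = 32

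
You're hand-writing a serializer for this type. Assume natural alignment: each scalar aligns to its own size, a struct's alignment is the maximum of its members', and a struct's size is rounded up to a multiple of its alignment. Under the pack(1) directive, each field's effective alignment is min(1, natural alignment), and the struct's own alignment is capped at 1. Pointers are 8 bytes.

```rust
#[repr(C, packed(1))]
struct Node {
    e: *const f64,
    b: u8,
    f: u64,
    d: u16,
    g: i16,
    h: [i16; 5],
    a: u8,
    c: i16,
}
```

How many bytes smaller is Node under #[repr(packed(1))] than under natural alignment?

14

natural layout:
  0..8  e  (8B, 8-aligned)
  8..9  b  (1B, 1-aligned)
  9..16  -- padding (7B)
  16..24  f  (8B, 8-aligned)
  24..26  d  (2B, 2-aligned)
  26..28  g  (2B, 2-aligned)
  28..38  h  (10B, 2-aligned)
  38..39  a  (1B, 1-aligned)
  39..40  -- padding (1B)
  40..42  c  (2B, 2-aligned)
  42..48  -- tail padding (6B)
  sizeof = 48, alignof = 8
packed(1) layout:
  0..8  e  (8B, 1-aligned)
  8..9  b  (1B, 1-aligned)
  9..17  f  (8B, 1-aligned)
  17..19  d  (2B, 1-aligned)
  19..21  g  (2B, 1-aligned)
  21..31  h  (10B, 1-aligned)
  31..32  a  (1B, 1-aligned)
  32..34  c  (2B, 1-aligned)
  sizeof = 34, alignof = 1
48 − 34 = 14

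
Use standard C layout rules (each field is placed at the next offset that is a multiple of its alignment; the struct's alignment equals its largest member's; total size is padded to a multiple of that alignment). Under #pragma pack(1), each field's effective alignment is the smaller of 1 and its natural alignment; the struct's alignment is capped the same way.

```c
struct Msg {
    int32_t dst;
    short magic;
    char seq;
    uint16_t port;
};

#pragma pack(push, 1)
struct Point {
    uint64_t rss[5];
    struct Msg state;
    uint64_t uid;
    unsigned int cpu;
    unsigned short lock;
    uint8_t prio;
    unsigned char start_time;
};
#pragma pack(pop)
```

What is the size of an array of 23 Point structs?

Msg: dst at 0 (size 4, align 4) → ends 4; magic at 4 (size 2, align 2) → ends 6; seq at 6 (size 1, align 1) → ends 7; pad 1 to align 2 for port; port at 8 (size 2, align 2) → ends 10; tail pad 2 to reach multiple of 4; total 12 bytes, alignment 4
rss at 0 (size 40, align 1) → ends 40
state at 40 (size 12, align 1) → ends 52
uid at 52 (size 8, align 1) → ends 60
cpu at 60 (size 4, align 1) → ends 64
lock at 64 (size 2, align 1) → ends 66
prio at 66 (size 1, align 1) → ends 67
start_time at 67 (size 1, align 1) → ends 68
total 68 bytes, alignment 1
array of 23: 23 × 68 = 1564

1564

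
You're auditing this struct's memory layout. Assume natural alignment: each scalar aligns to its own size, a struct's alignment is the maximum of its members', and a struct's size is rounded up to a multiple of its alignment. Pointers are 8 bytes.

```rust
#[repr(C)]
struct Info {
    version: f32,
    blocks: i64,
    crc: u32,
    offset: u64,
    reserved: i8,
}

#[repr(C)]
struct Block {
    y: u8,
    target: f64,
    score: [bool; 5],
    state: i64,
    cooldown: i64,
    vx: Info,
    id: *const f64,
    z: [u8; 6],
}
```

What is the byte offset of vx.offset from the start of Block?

Info: version at 0 (size 4, align 4) → ends 4; pad 4 to align 8 for blocks; blocks at 8 (size 8, align 8) → ends 16; crc at 16 (size 4, align 4) → ends 20; pad 4 to align 8 for offset; offset at 24 (size 8, align 8) → ends 32; reserved at 32 (size 1, align 1) → ends 33; tail pad 7 to reach multiple of 8; total 40 bytes, alignment 8
y at 0 (size 1, align 1) → ends 1
pad 7 to align 8 for target
target at 8 (size 8, align 8) → ends 16
score at 16 (size 5, align 1) → ends 21
pad 3 to align 8 for state
state at 24 (size 8, align 8) → ends 32
cooldown at 32 (size 8, align 8) → ends 40
vx at 40 (size 40, align 8) → ends 80
within Info: offset at 24
40 + 24 = 64

64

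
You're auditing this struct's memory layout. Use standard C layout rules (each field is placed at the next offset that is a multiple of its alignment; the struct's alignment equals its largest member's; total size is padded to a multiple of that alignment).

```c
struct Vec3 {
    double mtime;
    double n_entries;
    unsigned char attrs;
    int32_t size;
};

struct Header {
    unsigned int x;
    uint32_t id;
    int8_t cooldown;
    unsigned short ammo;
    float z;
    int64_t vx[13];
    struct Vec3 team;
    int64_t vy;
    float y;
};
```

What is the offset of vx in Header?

Vec3: @0: mtime [8B, align 8] → 8; @8: n_entries [8B, align 8] → 16; @16: attrs [1B, align 1] → 17; +3 pad (align 4); @20: size [4B, align 4] → 24; size 24, align 8
@0: x [4B, align 4] → 4
@4: id [4B, align 4] → 8
@8: cooldown [1B, align 1] → 9
+1 pad (align 2)
@10: ammo [2B, align 2] → 12
@12: z [4B, align 4] → 16
@16: vx [104B, align 8] → 120

16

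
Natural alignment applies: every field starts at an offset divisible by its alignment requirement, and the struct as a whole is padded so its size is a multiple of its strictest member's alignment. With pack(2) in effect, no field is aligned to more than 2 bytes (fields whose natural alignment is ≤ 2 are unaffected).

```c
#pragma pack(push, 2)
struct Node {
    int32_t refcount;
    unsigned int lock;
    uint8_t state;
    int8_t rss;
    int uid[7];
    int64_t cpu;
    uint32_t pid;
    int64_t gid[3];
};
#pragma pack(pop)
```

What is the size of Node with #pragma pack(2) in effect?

74

refcount at 0 (size 4, align 2) → ends 4
lock at 4 (size 4, align 2) → ends 8
state at 8 (size 1, align 1) → ends 9
rss at 9 (size 1, align 1) → ends 10
uid at 10 (size 28, align 2) → ends 38
cpu at 38 (size 8, align 2) → ends 46
pid at 46 (size 4, align 2) → ends 50
gid at 50 (size 24, align 2) → ends 74
total 74 bytes, alignment 2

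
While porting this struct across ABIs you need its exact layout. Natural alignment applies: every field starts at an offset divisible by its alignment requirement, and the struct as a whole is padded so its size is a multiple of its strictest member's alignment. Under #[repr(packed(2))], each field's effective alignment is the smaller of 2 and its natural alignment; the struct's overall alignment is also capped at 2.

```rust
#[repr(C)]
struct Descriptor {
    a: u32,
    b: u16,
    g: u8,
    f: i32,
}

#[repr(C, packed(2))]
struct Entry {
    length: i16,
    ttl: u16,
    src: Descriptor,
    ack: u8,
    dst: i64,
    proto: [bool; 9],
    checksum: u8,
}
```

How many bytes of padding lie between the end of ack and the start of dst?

1

Descriptor: @0: a [4B, align 4] → 4; @4: b [2B, align 2] → 6; @6: g [1B, align 1] → 7; +1 pad (align 4); @8: f [4B, align 4] → 12; size 12, align 4
@0: length [2B, align 2] → 2
@2: ttl [2B, align 2] → 4
@4: src [12B, align 2] → 16
@16: ack [1B, align 1] → 17
+1 pad (align 2)
@18: dst [8B, align 2] → 26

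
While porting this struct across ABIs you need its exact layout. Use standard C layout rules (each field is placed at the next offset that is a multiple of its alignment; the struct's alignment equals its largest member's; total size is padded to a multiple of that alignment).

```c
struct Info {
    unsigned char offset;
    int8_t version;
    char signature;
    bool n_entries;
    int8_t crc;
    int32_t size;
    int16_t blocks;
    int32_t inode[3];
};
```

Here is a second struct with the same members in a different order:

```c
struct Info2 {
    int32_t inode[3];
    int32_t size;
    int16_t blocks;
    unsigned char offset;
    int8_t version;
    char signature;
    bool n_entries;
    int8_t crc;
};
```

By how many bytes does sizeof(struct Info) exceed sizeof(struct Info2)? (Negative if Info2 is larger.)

@0: offset [1B, align 1] → 1
@1: version [1B, align 1] → 2
@2: signature [1B, align 1] → 3
@3: n_entries [1B, align 1] → 4
@4: crc [1B, align 1] → 5
+3 pad (align 4)
@8: size [4B, align 4] → 12
@12: blocks [2B, align 2] → 14
+2 pad (align 4)
@16: inode [12B, align 4] → 28
size 28, align 4
— Info2 —
@0: inode [12B, align 4] → 12
@12: size [4B, align 4] → 16
@16: blocks [2B, align 2] → 18
@18: offset [1B, align 1] → 19
@19: version [1B, align 1] → 20
@20: signature [1B, align 1] → 21
@21: n_entries [1B, align 1] → 22
@22: crc [1B, align 1] → 23
+1 tail pad (align 4)
size 24, align 4
28 − 24 = 4

4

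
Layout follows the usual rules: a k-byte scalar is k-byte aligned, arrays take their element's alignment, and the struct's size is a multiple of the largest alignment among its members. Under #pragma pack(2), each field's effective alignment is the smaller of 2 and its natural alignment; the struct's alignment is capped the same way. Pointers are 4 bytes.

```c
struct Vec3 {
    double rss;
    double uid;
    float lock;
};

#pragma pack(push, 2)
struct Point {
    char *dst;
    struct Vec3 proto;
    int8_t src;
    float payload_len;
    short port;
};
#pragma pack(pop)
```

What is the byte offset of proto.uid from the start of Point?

12

Vec3: @0: rss [8B, align 8] → 8; @8: uid [8B, align 8] → 16; @16: lock [4B, align 4] → 20; +4 tail pad (align 8); size 24, align 8
@0: dst [4B, align 2] → 4
@4: proto [24B, align 2] → 28
within Vec3: uid at 8
4 + 8 = 12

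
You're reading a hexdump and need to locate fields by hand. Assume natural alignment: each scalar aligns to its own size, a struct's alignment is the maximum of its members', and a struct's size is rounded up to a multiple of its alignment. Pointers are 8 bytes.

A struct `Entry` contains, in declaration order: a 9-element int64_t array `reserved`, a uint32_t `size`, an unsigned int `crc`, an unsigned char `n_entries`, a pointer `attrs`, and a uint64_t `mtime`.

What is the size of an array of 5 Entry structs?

520

@0: reserved [72B, align 8] → 72
@72: size [4B, align 4] → 76
@76: crc [4B, align 4] → 80
@80: n_entries [1B, align 1] → 81
+7 pad (align 8)
@88: attrs [8B, align 8] → 96
@96: mtime [8B, align 8] → 104
size 104, align 8
array of 5: 5 × 104 = 520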